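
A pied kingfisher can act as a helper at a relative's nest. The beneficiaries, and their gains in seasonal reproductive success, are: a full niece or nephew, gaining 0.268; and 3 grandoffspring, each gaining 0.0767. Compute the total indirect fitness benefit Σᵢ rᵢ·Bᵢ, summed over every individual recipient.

r to a full niece or nephew = 0.25 (full aunt/uncle↔niece/nephew: two paths of length 3 through the shared grandparent pair: r = 2·(1/2)^3 = 1/4).
r to a grandoffspring = 1/4 (two parent–offspring links: r = (1/2)^2 = 1/4).
Summing one r·B term per recipient: 1·0.25·0.268 + 3·0.25·0.0767 = 0.124525.

0.124525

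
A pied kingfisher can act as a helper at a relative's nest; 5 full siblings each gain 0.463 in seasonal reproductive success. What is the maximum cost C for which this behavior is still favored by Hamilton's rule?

r to a full sibling = 1/2 (full sibs share both parents — two paths of length 2: r = 2·(1/2)^2 = 1/2).
Hamilton's rule: n·r·B > C, so the trait is favored while C < n·r·B = 5·0.5·0.463 = 1.1575.

1.1575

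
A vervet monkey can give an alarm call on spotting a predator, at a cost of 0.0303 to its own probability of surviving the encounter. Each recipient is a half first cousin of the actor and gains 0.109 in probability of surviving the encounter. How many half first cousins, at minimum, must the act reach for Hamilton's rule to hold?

5

r to a half first cousin = 1/16 (half first cousins share one grandparent — one path of length 4: r = (1/2)^4 = 1/16).
Hamilton's rule: n·r·B > C  ⇒  n > C/(r·B) = 0.0303/(0.0625·0.109) = 4.448.
The smallest integer exceeding 4.448 is 5.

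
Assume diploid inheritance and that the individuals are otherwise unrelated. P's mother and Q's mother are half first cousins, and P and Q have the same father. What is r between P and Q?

Independent pedigree routes through distinct common ancestors add.
P and Q are related in two ways: half second cousins through their mothers (r = 1/64) and half-sibs through their shared father (r = 1/4).
r = 1/64 + 1/4 = 17/64 = 0.265625.

0.265625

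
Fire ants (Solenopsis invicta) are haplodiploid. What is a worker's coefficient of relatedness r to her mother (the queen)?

0.5

One meiotic link between diploid queen and diploid daughter: r = 1/2.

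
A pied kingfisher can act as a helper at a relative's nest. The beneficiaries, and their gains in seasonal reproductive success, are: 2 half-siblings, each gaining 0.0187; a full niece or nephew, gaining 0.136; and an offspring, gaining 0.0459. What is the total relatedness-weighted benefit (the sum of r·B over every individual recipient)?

r to a half-sibling = 0.25 (half-sibs share one parent — one path of length 2: r = (1/2)^2 = 1/4).
r to a full niece or nephew = 1/4 (full aunt/uncle↔niece/nephew: two paths of length 3 through the shared grandparent pair: r = 2·(1/2)^3 = 1/4).
r to an offspring = 0.5 (one parent–offspring link: r = (1/2)^1 = 1/2).
Summing one r·B term per recipient: 2·0.25·0.0187 + 1·0.25·0.136 + 1·0.5·0.0459 = 0.0663.

0.0663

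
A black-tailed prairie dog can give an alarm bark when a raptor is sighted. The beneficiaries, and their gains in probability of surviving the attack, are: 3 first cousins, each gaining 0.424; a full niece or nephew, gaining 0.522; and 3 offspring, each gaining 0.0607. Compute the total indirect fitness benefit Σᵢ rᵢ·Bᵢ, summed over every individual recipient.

0.38055

r to a first cousin = 0.125 (first cousins share one grandparent pair — two paths of length 4: r = 2·(1/2)^4 = 1/8).
r to a full niece or nephew = 1/4 (full aunt/uncle↔niece/nephew: two paths of length 3 through the shared grandparent pair: r = 2·(1/2)^3 = 1/4).
r to an offspring = 0.5 (one parent–offspring link: r = (1/2)^1 = 1/2).
Summing one r·B term per recipient: 3·0.125·0.424 + 1·0.25·0.522 + 3·0.5·0.0607 = 0.38055.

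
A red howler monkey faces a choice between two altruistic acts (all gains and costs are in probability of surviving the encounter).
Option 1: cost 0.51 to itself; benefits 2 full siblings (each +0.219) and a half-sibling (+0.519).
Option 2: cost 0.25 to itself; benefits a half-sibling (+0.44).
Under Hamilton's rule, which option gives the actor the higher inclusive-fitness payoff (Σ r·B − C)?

Option 1: r to a full sibling = 0.5.
Option 1: r to a half-sibling = 0.25.
Option 1: Σ r·B − C = (2·0.5·0.219 + 1·0.25·0.519) − 0.51 = -0.16125.
Option 2: r to a half-sibling = 0.25.
Option 2: Σ r·B − C = (1·0.25·0.44) − 0.25 = -0.14.
Option 2 has the higher net inclusive-fitness payoff.

Option 2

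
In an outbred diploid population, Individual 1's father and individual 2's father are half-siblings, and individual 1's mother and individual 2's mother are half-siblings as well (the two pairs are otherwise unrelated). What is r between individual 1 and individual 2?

Relatedness sums over independent paths through distinct common ancestors.
Individual 1 and individual 2 are related in two ways: half first cousins through their fathers (r = 1/16) and half first cousins through their mothers (r = 1/16).
r = 1/16 + 1/16 = 1/8 = 0.125.

0.125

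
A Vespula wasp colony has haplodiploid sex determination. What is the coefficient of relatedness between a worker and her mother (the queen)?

0.5

One meiotic link between diploid queen and diploid daughter: r = 1/2.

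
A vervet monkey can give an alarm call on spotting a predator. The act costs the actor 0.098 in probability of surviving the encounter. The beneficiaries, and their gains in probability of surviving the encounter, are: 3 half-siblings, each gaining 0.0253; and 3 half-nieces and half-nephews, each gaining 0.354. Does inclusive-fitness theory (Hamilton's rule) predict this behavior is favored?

Hamilton's rule: the trait is favored when the sum of r·B over every recipient exceeds the actor's cost C.
r to a half-sibling = 1/4 (half-sibs share one parent — one path of length 2: r = (1/2)^2 = 1/4).
r to a half-niece or half-nephew = 0.125 (half-aunt/uncle↔niece/nephew: one path of length 3: r = (1/2)^3 = 1/8).
Summing one r·B term per recipient: 3·0.25·0.0253 + 3·0.125·0.354 = 0.151725.
0.151725 > 0.098: the indirect benefit exceeds the cost.

Yes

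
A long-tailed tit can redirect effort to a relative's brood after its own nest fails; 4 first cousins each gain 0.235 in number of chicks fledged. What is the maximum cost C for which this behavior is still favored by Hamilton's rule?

r to a first cousin = 0.125 (first cousins share one grandparent pair — two paths of length 4: r = 2·(1/2)^4 = 1/8).
Hamilton's rule: n·r·B > C, so the trait is favored while C < n·r·B = 4·0.125·0.235 = 0.1175.

0.1175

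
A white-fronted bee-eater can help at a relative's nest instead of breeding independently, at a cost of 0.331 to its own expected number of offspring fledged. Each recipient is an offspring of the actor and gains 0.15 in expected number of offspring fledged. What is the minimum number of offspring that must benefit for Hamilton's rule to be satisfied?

5

r to an offspring = 1/2 (one parent–offspring link: r = (1/2)^1 = 1/2).
Hamilton's rule: n·r·B > C  ⇒  n > C/(r·B) = 0.331/(0.5·0.15) = 4.413.
The smallest integer exceeding 4.413 is 5.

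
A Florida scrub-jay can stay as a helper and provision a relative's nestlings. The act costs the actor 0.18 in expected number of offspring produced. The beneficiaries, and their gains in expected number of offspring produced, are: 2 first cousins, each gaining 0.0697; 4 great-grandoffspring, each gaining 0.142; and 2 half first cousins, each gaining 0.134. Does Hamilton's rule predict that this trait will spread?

Hamilton's rule: the trait is favored when the sum of r·B over every recipient exceeds the actor's cost C.
r to a first cousin = 1/8 (first cousins share one grandparent pair — two paths of length 4: r = 2·(1/2)^4 = 1/8).
r to a great-grandoffspring = 0.125 (three parent–offspring links: r = (1/2)^3 = 1/8).
r to a half first cousin = 1/16 (half first cousins share one grandparent — one path of length 4: r = (1/2)^4 = 1/16).
Summing one r·B term per recipient: 2·0.125·0.0697 + 4·0.125·0.142 + 2·0.0625·0.134 = 0.105175.
0.105175 < 0.18: the indirect benefit is less than the cost.

No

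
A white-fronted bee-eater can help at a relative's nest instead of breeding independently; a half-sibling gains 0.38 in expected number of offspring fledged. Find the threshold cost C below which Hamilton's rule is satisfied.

r to a half-sibling = 0.25 (half-sibs share one parent — one path of length 2: r = (1/2)^2 = 1/4).
Hamilton's rule: n·r·B > C, so the trait is favored while C < n·r·B = 1·0.25·0.38 = 0.095.

0.095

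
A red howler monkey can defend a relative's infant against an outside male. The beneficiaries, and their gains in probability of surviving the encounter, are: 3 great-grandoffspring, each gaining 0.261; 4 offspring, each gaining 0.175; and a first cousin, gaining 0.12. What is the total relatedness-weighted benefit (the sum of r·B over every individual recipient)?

0.462875

r to a great-grandoffspring = 1/8 (three parent–offspring links: r = (1/2)^3 = 1/8).
r to an offspring = 1/2 (one parent–offspring link: r = (1/2)^1 = 1/2).
r to a first cousin = 1/8 (first cousins share one grandparent pair — two paths of length 4: r = 2·(1/2)^4 = 1/8).
Summing one r·B term per recipient: 3·0.125·0.261 + 4·0.5·0.175 + 1·0.125·0.12 = 0.462875.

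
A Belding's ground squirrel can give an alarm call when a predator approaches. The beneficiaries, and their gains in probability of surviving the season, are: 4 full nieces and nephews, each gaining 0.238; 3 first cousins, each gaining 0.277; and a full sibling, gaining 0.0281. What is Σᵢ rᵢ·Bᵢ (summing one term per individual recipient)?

r to a full niece or nephew = 0.25 (full aunt/uncle↔niece/nephew: two paths of length 3 through the shared grandparent pair: r = 2·(1/2)^3 = 1/4).
r to a first cousin = 0.125 (first cousins share one grandparent pair — two paths of length 4: r = 2·(1/2)^4 = 1/8).
r to a full sibling = 0.5 (full sibs share both parents — two paths of length 2: r = 2·(1/2)^2 = 1/2).
Summing one r·B term per recipient: 4·0.25·0.238 + 3·0.125·0.277 + 1·0.5·0.0281 = 0.355925.

0.355925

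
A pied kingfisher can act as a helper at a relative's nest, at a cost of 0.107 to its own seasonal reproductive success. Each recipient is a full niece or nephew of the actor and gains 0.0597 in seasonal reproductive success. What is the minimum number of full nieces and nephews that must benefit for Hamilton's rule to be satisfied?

r to a full niece or nephew = 0.25 (full aunt/uncle↔niece/nephew: two paths of length 3 through the shared grandparent pair: r = 2·(1/2)^3 = 1/4).
Hamilton's rule: n·r·B > C  ⇒  n > C/(r·B) = 0.107/(0.25·0.0597) = 7.169.
The smallest integer exceeding 7.169 is 8.

8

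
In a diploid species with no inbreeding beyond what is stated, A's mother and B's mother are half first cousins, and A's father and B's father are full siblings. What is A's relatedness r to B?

0.140625

With two independent routes of shared ancestry, r is the sum of the two contributions.
A and B are related in two ways: half second cousins through their mothers (r = 1/64) and first cousins through their fathers (r = 1/8).
r = 1/64 + 1/8 = 0.140625.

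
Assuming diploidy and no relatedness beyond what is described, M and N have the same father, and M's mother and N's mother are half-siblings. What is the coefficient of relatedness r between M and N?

0.3125

Wright's path rule: contributions from independent ancestry routes add.
M and N are related in two ways: half-sibs through their shared father (r = 1/4) and half first cousins through their mothers (r = 1/16).
r = 1/4 + 1/16 = 0.3125.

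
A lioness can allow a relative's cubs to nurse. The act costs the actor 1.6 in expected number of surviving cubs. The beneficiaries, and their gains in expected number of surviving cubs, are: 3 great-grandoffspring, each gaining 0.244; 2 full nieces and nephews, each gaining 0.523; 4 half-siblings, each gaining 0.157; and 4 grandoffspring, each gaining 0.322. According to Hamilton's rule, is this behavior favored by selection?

Hamilton's rule: the trait is favored when the sum of r·B over every recipient exceeds the actor's cost C.
r to a great-grandoffspring = 1/8 (three parent–offspring links: r = (1/2)^3 = 1/8).
r to a full niece or nephew = 0.25 (full aunt/uncle↔niece/nephew: two paths of length 3 through the shared grandparent pair: r = 2·(1/2)^3 = 1/4).
r to a half-sibling = 0.25 (half-sibs share one parent — one path of length 2: r = (1/2)^2 = 1/4).
r to a grandoffspring = 1/4 (two parent–offspring links: r = (1/2)^2 = 1/4).
Summing one r·B term per recipient: 3·0.125·0.244 + 2·0.25·0.523 + 4·0.25·0.157 + 4·0.25·0.322 = 0.832.
0.832 < 1.6: the indirect benefit is less than the cost.

No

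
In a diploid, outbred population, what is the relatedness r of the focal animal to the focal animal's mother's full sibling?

0.25

Each parent–offspring link contributes a factor of 1/2, and independent paths through distinct common ancestors add.
Full aunt/uncle↔niece/nephew: two paths of length 3 through the shared grandparent pair: r = 2·(1/2)^3 = 1/4.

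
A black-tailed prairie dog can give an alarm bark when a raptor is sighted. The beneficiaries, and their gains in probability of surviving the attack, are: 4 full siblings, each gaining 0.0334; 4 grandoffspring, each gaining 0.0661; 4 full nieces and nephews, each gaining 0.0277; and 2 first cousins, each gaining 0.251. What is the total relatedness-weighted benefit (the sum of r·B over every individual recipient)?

0.22335

r to a full sibling = 1/2 (full sibs share both parents — two paths of length 2: r = 2·(1/2)^2 = 1/2).
r to a grandoffspring = 1/4 (two parent–offspring links: r = (1/2)^2 = 1/4).
r to a full niece or nephew = 0.25 (full aunt/uncle↔niece/nephew: two paths of length 3 through the shared grandparent pair: r = 2·(1/2)^3 = 1/4).
r to a first cousin = 1/8 (first cousins share one grandparent pair — two paths of length 4: r = 2·(1/2)^4 = 1/8).
Summing one r·B term per recipient: 4·0.5·0.0334 + 4·0.25·0.0661 + 4·0.25·0.0277 + 2·0.125·0.251 = 0.22335.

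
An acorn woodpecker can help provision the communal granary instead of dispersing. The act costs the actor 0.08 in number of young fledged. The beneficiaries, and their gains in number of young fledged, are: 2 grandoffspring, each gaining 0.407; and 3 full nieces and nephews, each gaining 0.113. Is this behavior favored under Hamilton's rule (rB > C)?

Hamilton's rule: the trait is favored when the sum of r·B over every recipient exceeds the actor's cost C.
r to a grandoffspring = 1/4 (two parent–offspring links: r = (1/2)^2 = 1/4).
r to a full niece or nephew = 1/4 (full aunt/uncle↔niece/nephew: two paths of length 3 through the shared grandparent pair: r = 2·(1/2)^3 = 1/4).
Summing one r·B term per recipient: 2·0.25·0.407 + 3·0.25·0.113 = 0.28825.
0.28825 > 0.08: the indirect benefit exceeds the cost.

Yes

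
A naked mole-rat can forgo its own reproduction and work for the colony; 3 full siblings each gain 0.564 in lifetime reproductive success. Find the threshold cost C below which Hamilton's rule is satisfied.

r to a full sibling = 1/2 (full sibs share both parents — two paths of length 2: r = 2·(1/2)^2 = 1/2).
Hamilton's rule: n·r·B > C, so the trait is favored while C < n·r·B = 3·0.5·0.564 = 0.846.

0.846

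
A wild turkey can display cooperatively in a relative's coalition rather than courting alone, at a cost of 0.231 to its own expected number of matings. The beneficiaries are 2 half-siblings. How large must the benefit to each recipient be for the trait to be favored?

r to a half-sibling = 0.25 (half-sibs share one parent — one path of length 2: r = (1/2)^2 = 1/4).
Hamilton's rule with n recipients of equal r: n·r·B > C, so B > C/(n·r) = 0.231/(2·0.25) = 0.462.

0.462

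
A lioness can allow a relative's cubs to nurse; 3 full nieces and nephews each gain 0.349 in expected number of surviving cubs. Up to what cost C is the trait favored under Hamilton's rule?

r to a full niece or nephew = 0.25 (full aunt/uncle↔niece/nephew: two paths of length 3 through the shared grandparent pair: r = 2·(1/2)^3 = 1/4).
Hamilton's rule: n·r·B > C, so the trait is favored while C < n·r·B = 3·0.25·0.349 = 0.26175.

0.26175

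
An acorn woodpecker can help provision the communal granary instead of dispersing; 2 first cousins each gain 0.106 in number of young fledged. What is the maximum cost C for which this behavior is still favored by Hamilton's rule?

r to a first cousin = 1/8 (first cousins share one grandparent pair — two paths of length 4: r = 2·(1/2)^4 = 1/8).
Hamilton's rule: n·r·B > C, so the trait is favored while C < n·r·B = 2·0.125·0.106 = 0.0265.

0.0265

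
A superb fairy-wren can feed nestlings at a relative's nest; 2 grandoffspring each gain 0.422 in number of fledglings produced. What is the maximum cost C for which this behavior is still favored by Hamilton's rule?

0.211

r to a grandoffspring = 1/4 (two parent–offspring links: r = (1/2)^2 = 1/4).
Hamilton's rule: n·r·B > C, so the trait is favored while C < n·r·B = 2·0.25·0.422 = 0.211.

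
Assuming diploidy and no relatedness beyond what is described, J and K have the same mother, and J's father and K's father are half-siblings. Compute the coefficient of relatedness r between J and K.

Wright's path rule: contributions from independent ancestry routes add.
J and K are related in two ways: half-sibs through their shared mother (r = 1/4) and half first cousins through their fathers (r = 1/16).
r = 1/4 + 1/16 = 5/16 = 0.3125.

0.3125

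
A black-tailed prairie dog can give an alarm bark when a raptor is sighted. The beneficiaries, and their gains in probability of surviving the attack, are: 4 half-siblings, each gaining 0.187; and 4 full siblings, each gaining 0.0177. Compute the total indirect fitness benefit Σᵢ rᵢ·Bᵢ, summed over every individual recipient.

r to a half-sibling = 1/4 (half-sibs share one parent — one path of length 2: r = (1/2)^2 = 1/4).
r to a full sibling = 1/2 (full sibs share both parents — two paths of length 2: r = 2·(1/2)^2 = 1/2).
Summing one r·B term per recipient: 4·0.25·0.187 + 4·0.5·0.0177 = 0.2224.

0.2224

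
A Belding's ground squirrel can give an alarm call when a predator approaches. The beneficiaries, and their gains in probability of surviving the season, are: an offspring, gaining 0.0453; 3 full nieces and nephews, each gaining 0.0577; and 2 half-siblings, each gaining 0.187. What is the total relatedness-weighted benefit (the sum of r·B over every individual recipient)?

r to an offspring = 1/2 (one parent–offspring link: r = (1/2)^1 = 1/2).
r to a full niece or nephew = 1/4 (full aunt/uncle↔niece/nephew: two paths of length 3 through the shared grandparent pair: r = 2·(1/2)^3 = 1/4).
r to a half-sibling = 1/4 (half-sibs share one parent — one path of length 2: r = (1/2)^2 = 1/4).
Summing one r·B term per recipient: 1·0.5·0.0453 + 3·0.25·0.0577 + 2·0.25·0.187 = 0.159425.

0.159425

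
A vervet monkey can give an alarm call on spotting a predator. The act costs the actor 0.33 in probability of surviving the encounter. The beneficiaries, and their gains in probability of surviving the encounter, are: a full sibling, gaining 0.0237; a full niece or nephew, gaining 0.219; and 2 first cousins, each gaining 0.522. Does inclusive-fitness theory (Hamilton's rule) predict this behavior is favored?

No

Hamilton's rule: the trait is favored when the sum of r·B over every recipient exceeds the actor's cost C.
r to a full sibling = 0.5 (full sibs share both parents — two paths of length 2: r = 2·(1/2)^2 = 1/2).
r to a full niece or nephew = 1/4 (full aunt/uncle↔niece/nephew: two paths of length 3 through the shared grandparent pair: r = 2·(1/2)^3 = 1/4).
r to a first cousin = 1/8 (first cousins share one grandparent pair — two paths of length 4: r = 2·(1/2)^4 = 1/8).
Summing one r·B term per recipient: 1·0.5·0.0237 + 1·0.25·0.219 + 2·0.125·0.522 = 0.1971.
0.1971 < 0.33: the indirect benefit is less than the cost.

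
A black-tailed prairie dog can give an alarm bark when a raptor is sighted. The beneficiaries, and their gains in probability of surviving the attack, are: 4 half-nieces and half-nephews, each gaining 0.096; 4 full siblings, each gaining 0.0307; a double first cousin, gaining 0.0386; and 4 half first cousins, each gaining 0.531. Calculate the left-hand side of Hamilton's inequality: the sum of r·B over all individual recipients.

r to a half-niece or half-nephew = 1/8 (half-aunt/uncle↔niece/nephew: one path of length 3: r = (1/2)^3 = 1/8).
r to a full sibling = 0.5 (full sibs share both parents — two paths of length 2: r = 2·(1/2)^2 = 1/2).
r to a double first cousin = 1/4 (double first cousins share both grandparent pairs — four paths of length 4: r = 4·(1/2)^4 = 1/4).
r to a half first cousin = 1/16 (half first cousins share one grandparent — one path of length 4: r = (1/2)^4 = 1/16).
Summing one r·B term per recipient: 4·0.125·0.096 + 4·0.5·0.0307 + 1·0.25·0.0386 + 4·0.0625·0.531 = 0.2518.

0.2518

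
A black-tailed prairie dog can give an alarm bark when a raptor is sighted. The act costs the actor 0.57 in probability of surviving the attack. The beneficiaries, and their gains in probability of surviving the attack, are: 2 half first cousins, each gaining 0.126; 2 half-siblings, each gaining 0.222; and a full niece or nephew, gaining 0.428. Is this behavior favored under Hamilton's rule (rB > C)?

No

Hamilton's rule: the trait is favored when the sum of r·B over every recipient exceeds the actor's cost C.
r to a half first cousin = 0.0625 (half first cousins share one grandparent — one path of length 4: r = (1/2)^4 = 1/16).
r to a half-sibling = 0.25 (half-sibs share one parent — one path of length 2: r = (1/2)^2 = 1/4).
r to a full niece or nephew = 1/4 (full aunt/uncle↔niece/nephew: two paths of length 3 through the shared grandparent pair: r = 2·(1/2)^3 = 1/4).
Summing one r·B term per recipient: 2·0.0625·0.126 + 2·0.25·0.222 + 1·0.25·0.428 = 0.23375.
0.23375 < 0.57: the indirect benefit is less than the cost.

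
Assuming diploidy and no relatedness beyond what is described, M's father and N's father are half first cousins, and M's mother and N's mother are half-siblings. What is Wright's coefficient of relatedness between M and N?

0.078125

Wright's path rule: contributions from independent ancestry routes add.
M and N are related in two ways: half second cousins through their fathers (r = 1/64) and half first cousins through their mothers (r = 1/16).
r = 1/64 + 1/16 = 5/64 = 0.078125.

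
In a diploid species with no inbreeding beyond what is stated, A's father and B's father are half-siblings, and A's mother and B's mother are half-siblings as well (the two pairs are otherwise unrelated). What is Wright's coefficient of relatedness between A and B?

Independent pedigree routes through distinct common ancestors add.
A and B are related in two ways: half first cousins through their fathers (r = 1/16) and half first cousins through their mothers (r = 1/16).
r = 1/16 + 1/16 = 1/8 = 0.125.

0.125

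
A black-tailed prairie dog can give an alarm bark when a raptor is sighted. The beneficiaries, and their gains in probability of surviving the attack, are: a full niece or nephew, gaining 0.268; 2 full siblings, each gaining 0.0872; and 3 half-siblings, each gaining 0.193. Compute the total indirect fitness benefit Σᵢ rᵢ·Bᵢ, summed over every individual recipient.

0.29895

r to a full niece or nephew = 1/4 (full aunt/uncle↔niece/nephew: two paths of length 3 through the shared grandparent pair: r = 2·(1/2)^3 = 1/4).
r to a full sibling = 1/2 (full sibs share both parents — two paths of length 2: r = 2·(1/2)^2 = 1/2).
r to a half-sibling = 1/4 (half-sibs share one parent — one path of length 2: r = (1/2)^2 = 1/4).
Summing one r·B term per recipient: 1·0.25·0.268 + 2·0.5·0.0872 + 3·0.25·0.193 = 0.29895.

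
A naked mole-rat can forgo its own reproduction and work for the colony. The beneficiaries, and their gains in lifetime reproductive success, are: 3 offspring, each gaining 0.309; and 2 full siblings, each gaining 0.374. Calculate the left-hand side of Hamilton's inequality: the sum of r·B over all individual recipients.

r to an offspring = 1/2 (one parent–offspring link: r = (1/2)^1 = 1/2).
r to a full sibling = 1/2 (full sibs share both parents — two paths of length 2: r = 2·(1/2)^2 = 1/2).
Summing one r·B term per recipient: 3·0.5·0.309 + 2·0.5·0.374 = 0.8375.

0.8375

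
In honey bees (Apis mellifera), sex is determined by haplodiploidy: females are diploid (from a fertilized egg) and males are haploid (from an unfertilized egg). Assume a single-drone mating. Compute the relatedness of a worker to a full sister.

Haplodiploid full sisters inherit their father's entire haploid genome identically (contributing 1/2) and on average half of their mother's contribution (1/2 · 1/2 = 1/4); r = 1/2 + 1/4 = 3/4.

0.75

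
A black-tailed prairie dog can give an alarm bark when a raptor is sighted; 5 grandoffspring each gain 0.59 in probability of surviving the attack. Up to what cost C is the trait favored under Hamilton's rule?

0.7375

r to a grandoffspring = 0.25 (two parent–offspring links: r = (1/2)^2 = 1/4).
Hamilton's rule: n·r·B > C, so the trait is favored while C < n·r·B = 5·0.25·0.59 = 0.7375.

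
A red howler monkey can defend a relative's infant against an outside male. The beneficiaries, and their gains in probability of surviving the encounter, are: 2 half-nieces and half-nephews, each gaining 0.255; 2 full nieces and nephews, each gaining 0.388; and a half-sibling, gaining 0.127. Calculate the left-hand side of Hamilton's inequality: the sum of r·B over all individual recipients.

0.2895

r to a half-niece or half-nephew = 0.125 (half-aunt/uncle↔niece/nephew: one path of length 3: r = (1/2)^3 = 1/8).
r to a full niece or nephew = 1/4 (full aunt/uncle↔niece/nephew: two paths of length 3 through the shared grandparent pair: r = 2·(1/2)^3 = 1/4).
r to a half-sibling = 1/4 (half-sibs share one parent — one path of length 2: r = (1/2)^2 = 1/4).
Summing one r·B term per recipient: 2·0.125·0.255 + 2·0.25·0.388 + 1·0.25·0.127 = 0.2895.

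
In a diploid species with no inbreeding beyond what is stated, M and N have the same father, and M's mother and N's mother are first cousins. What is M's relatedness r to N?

Relatedness sums over independent paths through distinct common ancestors.
M and N are related in two ways: half-sibs through their shared father (r = 1/4) and second cousins through their mothers (r = 1/32).
r = 1/4 + 1/32 = 9/32 = 0.28125.

0.28125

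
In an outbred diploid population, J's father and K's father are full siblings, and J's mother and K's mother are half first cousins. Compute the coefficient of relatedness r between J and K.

Relatedness sums over independent paths through distinct common ancestors.
J and K are related in two ways: first cousins through their fathers (r = 1/8) and half second cousins through their mothers (r = 1/64).
r = 1/8 + 1/64 = 0.140625.

0.140625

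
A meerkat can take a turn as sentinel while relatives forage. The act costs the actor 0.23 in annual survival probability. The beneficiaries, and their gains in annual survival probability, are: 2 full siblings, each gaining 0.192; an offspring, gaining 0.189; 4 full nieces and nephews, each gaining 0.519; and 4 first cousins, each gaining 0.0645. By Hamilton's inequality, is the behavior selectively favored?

Yes

Hamilton's rule: the trait is favored when the sum of r·B over every recipient exceeds the actor's cost C.
r to a full sibling = 0.5 (full sibs share both parents — two paths of length 2: r = 2·(1/2)^2 = 1/2).
r to an offspring = 1/2 (one parent–offspring link: r = (1/2)^1 = 1/2).
r to a full niece or nephew = 0.25 (full aunt/uncle↔niece/nephew: two paths of length 3 through the shared grandparent pair: r = 2·(1/2)^3 = 1/4).
r to a first cousin = 0.125 (first cousins share one grandparent pair — two paths of length 4: r = 2·(1/2)^4 = 1/8).
Summing one r·B term per recipient: 2·0.5·0.192 + 1·0.5·0.189 + 4·0.25·0.519 + 4·0.125·0.0645 = 0.83775.
0.83775 > 0.23: the indirect benefit exceeds the cost.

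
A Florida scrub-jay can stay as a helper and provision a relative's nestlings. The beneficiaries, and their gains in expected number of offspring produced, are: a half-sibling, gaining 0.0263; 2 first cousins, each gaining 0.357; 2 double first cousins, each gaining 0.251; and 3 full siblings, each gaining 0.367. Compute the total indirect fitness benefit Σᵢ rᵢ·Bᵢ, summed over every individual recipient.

0.771825

r to a half-sibling = 0.25 (half-sibs share one parent — one path of length 2: r = (1/2)^2 = 1/4).
r to a first cousin = 0.125 (first cousins share one grandparent pair — two paths of length 4: r = 2·(1/2)^4 = 1/8).
r to a double first cousin = 1/4 (double first cousins share both grandparent pairs — four paths of length 4: r = 4·(1/2)^4 = 1/4).
r to a full sibling = 1/2 (full sibs share both parents — two paths of length 2: r = 2·(1/2)^2 = 1/2).
Summing one r·B term per recipient: 1·0.25·0.0263 + 2·0.125·0.357 + 2·0.25·0.251 + 3·0.5·0.367 = 0.771825.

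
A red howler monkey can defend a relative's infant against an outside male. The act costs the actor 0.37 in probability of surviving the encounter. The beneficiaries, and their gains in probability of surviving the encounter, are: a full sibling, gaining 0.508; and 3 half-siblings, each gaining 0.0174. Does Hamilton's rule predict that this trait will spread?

Hamilton's rule: the trait is favored when the sum of r·B over every recipient exceeds the actor's cost C.
r to a full sibling = 1/2 (full sibs share both parents — two paths of length 2: r = 2·(1/2)^2 = 1/2).
r to a half-sibling = 1/4 (half-sibs share one parent — one path of length 2: r = (1/2)^2 = 1/4).
Summing one r·B term per recipient: 1·0.5·0.508 + 3·0.25·0.0174 = 0.26705.
0.26705 < 0.37: the indirect benefit is less than the cost.

No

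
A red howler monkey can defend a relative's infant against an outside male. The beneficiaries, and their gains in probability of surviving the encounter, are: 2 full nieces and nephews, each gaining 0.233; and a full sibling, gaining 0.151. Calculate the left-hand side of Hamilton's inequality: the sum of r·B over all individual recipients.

0.192

r to a full niece or nephew = 0.25 (full aunt/uncle↔niece/nephew: two paths of length 3 through the shared grandparent pair: r = 2·(1/2)^3 = 1/4).
r to a full sibling = 0.5 (full sibs share both parents — two paths of length 2: r = 2·(1/2)^2 = 1/2).
Summing one r·B term per recipient: 2·0.25·0.233 + 1·0.5·0.151 = 0.192.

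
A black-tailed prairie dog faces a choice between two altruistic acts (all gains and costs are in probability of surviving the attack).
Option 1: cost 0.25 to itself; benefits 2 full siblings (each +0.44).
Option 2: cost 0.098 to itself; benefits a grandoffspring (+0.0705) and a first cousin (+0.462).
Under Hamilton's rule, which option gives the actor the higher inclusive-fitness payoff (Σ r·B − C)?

Option 1: r to a full sibling = 0.5.
Option 1: Σ r·B − C = (2·0.5·0.44) − 0.25 = 0.19.
Option 2: r to a grandoffspring = 0.25.
Option 2: r to a first cousin = 0.125.
Option 2: Σ r·B − C = (1·0.25·0.0705 + 1·0.125·0.462) − 0.098 = -0.022625.
Option 1 has the higher net inclusive-fitness payoff.

Option 1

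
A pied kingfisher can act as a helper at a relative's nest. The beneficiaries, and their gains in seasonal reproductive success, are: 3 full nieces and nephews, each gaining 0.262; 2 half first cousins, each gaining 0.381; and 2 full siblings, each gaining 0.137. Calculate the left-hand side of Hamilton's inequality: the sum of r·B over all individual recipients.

0.381125

r to a full niece or nephew = 1/4 (full aunt/uncle↔niece/nephew: two paths of length 3 through the shared grandparent pair: r = 2·(1/2)^3 = 1/4).
r to a half first cousin = 0.0625 (half first cousins share one grandparent — one path of length 4: r = (1/2)^4 = 1/16).
r to a full sibling = 1/2 (full sibs share both parents — two paths of length 2: r = 2·(1/2)^2 = 1/2).
Summing one r·B term per recipient: 3·0.25·0.262 + 2·0.0625·0.381 + 2·0.5·0.137 = 0.381125.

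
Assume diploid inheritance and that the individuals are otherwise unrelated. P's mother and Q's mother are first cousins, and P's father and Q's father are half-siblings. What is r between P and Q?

0.09375

Independent pedigree routes through distinct common ancestors add.
P and Q are related in two ways: second cousins through their mothers (r = 1/32) and half first cousins through their fathers (r = 1/16).
r = 1/32 + 1/16 = 3/32 = 0.09375.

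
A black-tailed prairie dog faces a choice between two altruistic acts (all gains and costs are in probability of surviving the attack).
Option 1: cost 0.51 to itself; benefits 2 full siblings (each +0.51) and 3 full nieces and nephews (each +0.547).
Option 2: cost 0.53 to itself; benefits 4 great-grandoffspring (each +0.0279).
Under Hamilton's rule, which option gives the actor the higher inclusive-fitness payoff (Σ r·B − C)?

Option 1

Option 1: r to a full sibling = 0.5.
Option 1: r to a full niece or nephew = 0.25.
Option 1: Σ r·B − C = (2·0.5·0.51 + 3·0.25·0.547) − 0.51 = 0.41025.
Option 2: r to a great-grandoffspring = 0.125.
Option 2: Σ r·B − C = (4·0.125·0.0279) − 0.53 = -0.51605.
Option 1 has the higher net inclusive-fitness payoff.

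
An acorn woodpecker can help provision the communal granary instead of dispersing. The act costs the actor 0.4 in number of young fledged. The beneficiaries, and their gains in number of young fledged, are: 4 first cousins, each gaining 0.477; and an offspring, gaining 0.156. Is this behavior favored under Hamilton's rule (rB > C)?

No

Hamilton's rule: the trait is favored when the sum of r·B over every recipient exceeds the actor's cost C.
r to a first cousin = 0.125 (first cousins share one grandparent pair — two paths of length 4: r = 2·(1/2)^4 = 1/8).
r to an offspring = 1/2 (one parent–offspring link: r = (1/2)^1 = 1/2).
Summing one r·B term per recipient: 4·0.125·0.477 + 1·0.5·0.156 = 0.3165.
0.3165 < 0.4: the indirect benefit is less than the cost.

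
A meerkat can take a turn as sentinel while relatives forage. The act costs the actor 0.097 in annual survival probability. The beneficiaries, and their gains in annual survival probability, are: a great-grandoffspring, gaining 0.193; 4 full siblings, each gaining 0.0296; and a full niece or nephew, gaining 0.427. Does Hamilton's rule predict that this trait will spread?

Yes

Hamilton's rule: the trait is favored when the sum of r·B over every recipient exceeds the actor's cost C.
r to a great-grandoffspring = 0.125 (three parent–offspring links: r = (1/2)^3 = 1/8).
r to a full sibling = 1/2 (full sibs share both parents — two paths of length 2: r = 2·(1/2)^2 = 1/2).
r to a full niece or nephew = 0.25 (full aunt/uncle↔niece/nephew: two paths of length 3 through the shared grandparent pair: r = 2·(1/2)^3 = 1/4).
Summing one r·B term per recipient: 1·0.125·0.193 + 4·0.5·0.0296 + 1·0.25·0.427 = 0.190075.
0.190075 > 0.097: the indirect benefit exceeds the cost.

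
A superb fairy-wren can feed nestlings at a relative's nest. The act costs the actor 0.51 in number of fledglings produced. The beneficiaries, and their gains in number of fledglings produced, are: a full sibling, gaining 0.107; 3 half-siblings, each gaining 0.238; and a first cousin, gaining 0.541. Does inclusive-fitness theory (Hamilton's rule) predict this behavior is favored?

Hamilton's rule: the trait is favored when the sum of r·B over every recipient exceeds the actor's cost C.
r to a full sibling = 1/2 (full sibs share both parents — two paths of length 2: r = 2·(1/2)^2 = 1/2).
r to a half-sibling = 0.25 (half-sibs share one parent — one path of length 2: r = (1/2)^2 = 1/4).
r to a first cousin = 1/8 (first cousins share one grandparent pair — two paths of length 4: r = 2·(1/2)^4 = 1/8).
Summing one r·B term per recipient: 1·0.5·0.107 + 3·0.25·0.238 + 1·0.125·0.541 = 0.299625.
0.299625 < 0.51: the indirect benefit is less than the cost.

No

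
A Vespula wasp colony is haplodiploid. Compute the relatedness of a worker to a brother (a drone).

0.25

Her haploid brother carries none of their father's genes and a random half of their mother's genome; that half matches the maternal half of her own genome with probability 1/2: r = 1/2 · 1/2 = 1/4.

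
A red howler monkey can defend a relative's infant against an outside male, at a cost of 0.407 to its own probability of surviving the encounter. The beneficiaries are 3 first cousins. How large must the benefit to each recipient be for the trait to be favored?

1.0853

r to a first cousin = 1/8 (first cousins share one grandparent pair — two paths of length 4: r = 2·(1/2)^4 = 1/8).
Hamilton's rule with n recipients of equal r: n·r·B > C, so B > C/(n·r) = 0.407/(3·0.125) = 1.0853.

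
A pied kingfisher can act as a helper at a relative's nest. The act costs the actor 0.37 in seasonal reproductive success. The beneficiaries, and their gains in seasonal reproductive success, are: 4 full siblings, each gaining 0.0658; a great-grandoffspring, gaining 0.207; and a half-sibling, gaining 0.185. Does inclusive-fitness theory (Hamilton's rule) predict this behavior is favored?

Hamilton's rule: the trait is favored when the sum of r·B over every recipient exceeds the actor's cost C.
r to a full sibling = 1/2 (full sibs share both parents — two paths of length 2: r = 2·(1/2)^2 = 1/2).
r to a great-grandoffspring = 0.125 (three parent–offspring links: r = (1/2)^3 = 1/8).
r to a half-sibling = 0.25 (half-sibs share one parent — one path of length 2: r = (1/2)^2 = 1/4).
Summing one r·B term per recipient: 4·0.5·0.0658 + 1·0.125·0.207 + 1·0.25·0.185 = 0.203725.
0.203725 < 0.37: the indirect benefit is less than the cost.

No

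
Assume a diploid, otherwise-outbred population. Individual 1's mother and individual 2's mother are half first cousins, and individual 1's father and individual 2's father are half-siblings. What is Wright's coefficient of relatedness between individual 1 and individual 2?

0.078125

Relatedness sums over independent paths through distinct common ancestors.
Individual 1 and individual 2 are related in two ways: half second cousins through their mothers (r = 1/64) and half first cousins through their fathers (r = 1/16).
r = 1/64 + 1/16 = 5/64 = 0.078125.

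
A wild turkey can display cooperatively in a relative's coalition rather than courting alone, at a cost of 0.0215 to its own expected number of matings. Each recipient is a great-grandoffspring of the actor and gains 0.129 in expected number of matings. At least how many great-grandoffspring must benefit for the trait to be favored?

2

r to a great-grandoffspring = 0.125 (three parent–offspring links: r = (1/2)^3 = 1/8).
Hamilton's rule: n·r·B > C  ⇒  n > C/(r·B) = 0.0215/(0.125·0.129) = 1.333.
The smallest integer exceeding 1.333 is 2.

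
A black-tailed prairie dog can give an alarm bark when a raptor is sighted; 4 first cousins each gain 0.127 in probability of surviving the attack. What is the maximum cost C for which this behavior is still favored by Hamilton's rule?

0.0635

r to a first cousin = 1/8 (first cousins share one grandparent pair — two paths of length 4: r = 2·(1/2)^4 = 1/8).
Hamilton's rule: n·r·B > C, so the trait is favored while C < n·r·B = 4·0.125·0.127 = 0.0635.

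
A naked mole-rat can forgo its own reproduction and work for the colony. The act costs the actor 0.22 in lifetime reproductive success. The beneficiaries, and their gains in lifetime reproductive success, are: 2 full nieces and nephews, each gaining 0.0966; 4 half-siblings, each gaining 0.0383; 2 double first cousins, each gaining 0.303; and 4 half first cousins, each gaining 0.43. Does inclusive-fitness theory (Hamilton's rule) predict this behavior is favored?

Hamilton's rule: the trait is favored when the sum of r·B over every recipient exceeds the actor's cost C.
r to a full niece or nephew = 0.25 (full aunt/uncle↔niece/nephew: two paths of length 3 through the shared grandparent pair: r = 2·(1/2)^3 = 1/4).
r to a half-sibling = 0.25 (half-sibs share one parent — one path of length 2: r = (1/2)^2 = 1/4).
r to a double first cousin = 0.25 (double first cousins share both grandparent pairs — four paths of length 4: r = 4·(1/2)^4 = 1/4).
r to a half first cousin = 0.0625 (half first cousins share one grandparent — one path of length 4: r = (1/2)^4 = 1/16).
Summing one r·B term per recipient: 2·0.25·0.0966 + 4·0.25·0.0383 + 2·0.25·0.303 + 4·0.0625·0.43 = 0.3456.
0.3456 > 0.22: the indirect benefit exceeds the cost.

Yes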